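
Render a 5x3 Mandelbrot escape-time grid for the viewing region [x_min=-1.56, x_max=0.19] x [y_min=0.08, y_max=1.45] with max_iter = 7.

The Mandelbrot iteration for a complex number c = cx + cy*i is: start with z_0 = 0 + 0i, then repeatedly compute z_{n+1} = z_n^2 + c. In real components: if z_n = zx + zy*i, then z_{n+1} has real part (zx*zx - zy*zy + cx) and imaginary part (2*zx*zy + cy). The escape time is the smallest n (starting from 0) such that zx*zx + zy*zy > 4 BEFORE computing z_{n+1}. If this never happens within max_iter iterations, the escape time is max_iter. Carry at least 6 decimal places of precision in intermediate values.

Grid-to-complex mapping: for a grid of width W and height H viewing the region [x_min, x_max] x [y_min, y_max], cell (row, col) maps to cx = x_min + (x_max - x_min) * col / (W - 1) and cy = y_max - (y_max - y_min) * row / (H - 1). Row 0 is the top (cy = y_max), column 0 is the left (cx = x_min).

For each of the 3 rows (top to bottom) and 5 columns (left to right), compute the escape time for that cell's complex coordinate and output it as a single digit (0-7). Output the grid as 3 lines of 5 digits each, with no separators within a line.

Answer: 12222
33475
77777

Derivation:
(row=0, col=0): c = -1.5600 + 1.4500i → escape time 1
(row=0, col=1): c = -1.1225 + 1.4500i → escape time 2
(row=0, col=2): c = -0.6850 + 1.4500i → escape time 2
(row=0, col=3): c = -0.2475 + 1.4500i → escape time 2
(row=0, col=4): c = 0.1900 + 1.4500i → escape time 2
(row=1, col=0): c = -1.5600 + 0.7650i → escape time 3
(row=1, col=1): c = -1.1225 + 0.7650i → escape time 3
(row=1, col=2): c = -0.6850 + 0.7650i → escape time 4
(row=1, col=3): c = -0.2475 + 0.7650i → escape time 7
(row=1, col=4): c = 0.1900 + 0.7650i → escape time 5
(row=2, col=0): c = -1.5600 + 0.0800i → escape time 7
(row=2, col=1): c = -1.1225 + 0.0800i → escape time 7
(row=2, col=2): c = -0.6850 + 0.0800i → escape time 7
(row=2, col=3): c = -0.2475 + 0.0800i → escape time 7
(row=2, col=4): c = 0.1900 + 0.0800i → escape time 7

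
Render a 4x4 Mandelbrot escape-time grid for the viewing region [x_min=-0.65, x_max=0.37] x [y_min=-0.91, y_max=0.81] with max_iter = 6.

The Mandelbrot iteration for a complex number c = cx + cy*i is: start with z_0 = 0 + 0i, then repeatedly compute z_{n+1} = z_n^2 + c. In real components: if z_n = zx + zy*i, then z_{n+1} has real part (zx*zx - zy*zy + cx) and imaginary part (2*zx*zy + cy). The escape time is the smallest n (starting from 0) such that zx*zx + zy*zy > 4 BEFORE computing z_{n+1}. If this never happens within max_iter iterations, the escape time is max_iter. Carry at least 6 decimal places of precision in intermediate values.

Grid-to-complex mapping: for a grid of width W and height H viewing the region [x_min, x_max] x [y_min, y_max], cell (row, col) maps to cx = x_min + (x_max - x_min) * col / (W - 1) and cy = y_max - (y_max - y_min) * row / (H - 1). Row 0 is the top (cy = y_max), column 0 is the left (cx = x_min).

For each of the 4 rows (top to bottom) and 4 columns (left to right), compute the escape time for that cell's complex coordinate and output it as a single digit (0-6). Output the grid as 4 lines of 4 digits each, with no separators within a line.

(row=0, col=0): c = -0.6500 + 0.8100i → escape time 4
(row=0, col=1): c = -0.3100 + 0.8100i → escape time 6
(row=0, col=2): c = 0.0300 + 0.8100i → escape time 6
(row=0, col=3): c = 0.3700 + 0.8100i → escape time 4
(row=1, col=0): c = -0.6500 + 0.2367i → escape time 6
(row=1, col=1): c = -0.3100 + 0.2367i → escape time 6
(row=1, col=2): c = 0.0300 + 0.2367i → escape time 6
(row=1, col=3): c = 0.3700 + 0.2367i → escape time 6
(row=2, col=0): c = -0.6500 + -0.3367i → escape time 6
(row=2, col=1): c = -0.3100 + -0.3367i → escape time 6
(row=2, col=2): c = 0.0300 + -0.3367i → escape time 6
(row=2, col=3): c = 0.3700 + -0.3367i → escape time 6
(row=3, col=0): c = -0.6500 + -0.9100i → escape time 4
(row=3, col=1): c = -0.3100 + -0.9100i → escape time 6
(row=3, col=2): c = 0.0300 + -0.9100i → escape time 6
(row=3, col=3): c = 0.3700 + -0.9100i → escape time 3

Answer: 4664
6666
6666
4663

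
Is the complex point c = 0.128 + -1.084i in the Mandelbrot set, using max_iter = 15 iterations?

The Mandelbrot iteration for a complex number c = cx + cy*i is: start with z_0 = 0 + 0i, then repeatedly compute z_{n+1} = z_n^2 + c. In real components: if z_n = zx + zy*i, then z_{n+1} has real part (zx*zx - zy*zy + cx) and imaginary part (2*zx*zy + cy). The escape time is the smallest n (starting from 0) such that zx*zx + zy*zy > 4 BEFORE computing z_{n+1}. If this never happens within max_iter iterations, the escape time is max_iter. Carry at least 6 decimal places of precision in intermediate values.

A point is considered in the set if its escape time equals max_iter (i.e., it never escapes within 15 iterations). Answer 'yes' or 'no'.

Answer: no

Derivation:
z_0 = 0 + 0i, c = 0.1280 + -1.0840i
Iter 1: z = 0.1280 + -1.0840i, |z|^2 = 1.1914
Iter 2: z = -1.0307 + -1.3615i, |z|^2 = 2.9160
Iter 3: z = -0.6634 + 1.7225i, |z|^2 = 3.4072
Iter 4: z = -2.3990 + -3.3695i, |z|^2 = 17.1086
Escaped at iteration 4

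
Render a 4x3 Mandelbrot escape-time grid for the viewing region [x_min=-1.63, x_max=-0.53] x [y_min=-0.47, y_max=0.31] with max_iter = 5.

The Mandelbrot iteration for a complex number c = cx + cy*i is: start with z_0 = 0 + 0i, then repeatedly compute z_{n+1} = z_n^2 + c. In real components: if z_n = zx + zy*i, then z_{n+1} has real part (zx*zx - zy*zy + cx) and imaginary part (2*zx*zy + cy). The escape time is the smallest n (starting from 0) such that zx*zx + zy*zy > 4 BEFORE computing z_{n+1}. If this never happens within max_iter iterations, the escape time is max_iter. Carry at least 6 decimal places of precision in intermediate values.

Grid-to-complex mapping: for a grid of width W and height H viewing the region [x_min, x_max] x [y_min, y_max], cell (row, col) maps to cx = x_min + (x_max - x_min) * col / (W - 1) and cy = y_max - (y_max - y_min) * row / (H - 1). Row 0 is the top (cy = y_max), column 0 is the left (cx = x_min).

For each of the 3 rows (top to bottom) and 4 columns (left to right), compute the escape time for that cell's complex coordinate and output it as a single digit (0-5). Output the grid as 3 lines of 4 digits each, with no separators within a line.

Answer: 4555
5555
3555

Derivation:
(row=0, col=0): c = -1.6300 + 0.3100i → escape time 4
(row=0, col=1): c = -1.2633 + 0.3100i → escape time 5
(row=0, col=2): c = -0.8967 + 0.3100i → escape time 5
(row=0, col=3): c = -0.5300 + 0.3100i → escape time 5
(row=1, col=0): c = -1.6300 + -0.0800i → escape time 5
(row=1, col=1): c = -1.2633 + -0.0800i → escape time 5
(row=1, col=2): c = -0.8967 + -0.0800i → escape time 5
(row=1, col=3): c = -0.5300 + -0.0800i → escape time 5
(row=2, col=0): c = -1.6300 + -0.4700i → escape time 3
(row=2, col=1): c = -1.2633 + -0.4700i → escape time 5
(row=2, col=2): c = -0.8967 + -0.4700i → escape time 5
(row=2, col=3): c = -0.5300 + -0.4700i → escape time 5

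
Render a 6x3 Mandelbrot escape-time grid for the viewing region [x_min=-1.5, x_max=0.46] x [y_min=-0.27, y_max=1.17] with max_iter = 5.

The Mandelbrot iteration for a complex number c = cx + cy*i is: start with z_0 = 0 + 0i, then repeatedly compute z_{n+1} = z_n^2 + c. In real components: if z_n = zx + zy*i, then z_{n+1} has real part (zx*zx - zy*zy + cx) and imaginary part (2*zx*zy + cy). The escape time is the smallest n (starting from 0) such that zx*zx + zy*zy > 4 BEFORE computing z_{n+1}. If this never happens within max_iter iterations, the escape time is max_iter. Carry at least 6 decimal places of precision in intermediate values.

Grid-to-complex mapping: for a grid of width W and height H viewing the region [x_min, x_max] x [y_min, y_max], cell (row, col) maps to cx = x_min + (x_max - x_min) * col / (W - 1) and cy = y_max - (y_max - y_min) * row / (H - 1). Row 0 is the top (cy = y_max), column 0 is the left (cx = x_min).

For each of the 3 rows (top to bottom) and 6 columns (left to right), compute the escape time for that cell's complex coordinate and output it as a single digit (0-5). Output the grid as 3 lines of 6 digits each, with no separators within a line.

(row=0, col=0): c = -1.5000 + 1.1700i → escape time 2
(row=0, col=1): c = -1.1080 + 1.1700i → escape time 3
(row=0, col=2): c = -0.7160 + 1.1700i → escape time 3
(row=0, col=3): c = -0.3240 + 1.1700i → escape time 3
(row=0, col=4): c = 0.0680 + 1.1700i → escape time 3
(row=0, col=5): c = 0.4600 + 1.1700i → escape time 2
(row=1, col=0): c = -1.5000 + 0.4500i → escape time 3
(row=1, col=1): c = -1.1080 + 0.4500i → escape time 5
(row=1, col=2): c = -0.7160 + 0.4500i → escape time 5
(row=1, col=3): c = -0.3240 + 0.4500i → escape time 5
(row=1, col=4): c = 0.0680 + 0.4500i → escape time 5
(row=1, col=5): c = 0.4600 + 0.4500i → escape time 5
(row=2, col=0): c = -1.5000 + -0.2700i → escape time 5
(row=2, col=1): c = -1.1080 + -0.2700i → escape time 5
(row=2, col=2): c = -0.7160 + -0.2700i → escape time 5
(row=2, col=3): c = -0.3240 + -0.2700i → escape time 5
(row=2, col=4): c = 0.0680 + -0.2700i → escape time 5
(row=2, col=5): c = 0.4600 + -0.2700i → escape time 5

Answer: 233332
355555
555555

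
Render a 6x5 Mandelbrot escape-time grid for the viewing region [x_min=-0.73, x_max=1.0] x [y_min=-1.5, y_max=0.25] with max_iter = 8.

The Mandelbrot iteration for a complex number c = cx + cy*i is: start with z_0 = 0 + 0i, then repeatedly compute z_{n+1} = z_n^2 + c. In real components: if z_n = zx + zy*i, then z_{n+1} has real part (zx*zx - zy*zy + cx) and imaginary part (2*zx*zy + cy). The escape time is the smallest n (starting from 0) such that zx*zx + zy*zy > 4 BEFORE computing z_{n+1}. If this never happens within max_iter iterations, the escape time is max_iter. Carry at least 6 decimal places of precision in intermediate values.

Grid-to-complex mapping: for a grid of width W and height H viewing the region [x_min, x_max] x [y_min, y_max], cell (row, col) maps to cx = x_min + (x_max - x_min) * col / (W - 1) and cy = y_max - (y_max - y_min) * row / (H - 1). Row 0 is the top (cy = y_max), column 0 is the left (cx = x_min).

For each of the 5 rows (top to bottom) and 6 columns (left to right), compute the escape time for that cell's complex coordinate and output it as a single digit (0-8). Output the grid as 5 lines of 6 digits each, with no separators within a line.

(row=0, col=0): c = -0.7300 + 0.2500i → escape time 8
(row=0, col=1): c = -0.3840 + 0.2500i → escape time 8
(row=0, col=2): c = -0.0380 + 0.2500i → escape time 8
(row=0, col=3): c = 0.3080 + 0.2500i → escape time 8
(row=0, col=4): c = 0.6540 + 0.2500i → escape time 4
(row=0, col=5): c = 1.0000 + 0.2500i → escape time 2
(row=1, col=0): c = -0.7300 + -0.1875i → escape time 8
(row=1, col=1): c = -0.3840 + -0.1875i → escape time 8
(row=1, col=2): c = -0.0380 + -0.1875i → escape time 8
(row=1, col=3): c = 0.3080 + -0.1875i → escape time 8
(row=1, col=4): c = 0.6540 + -0.1875i → escape time 4
(row=1, col=5): c = 1.0000 + -0.1875i → escape time 2
(row=2, col=0): c = -0.7300 + -0.6250i → escape time 6
(row=2, col=1): c = -0.3840 + -0.6250i → escape time 8
(row=2, col=2): c = -0.0380 + -0.6250i → escape time 8
(row=2, col=3): c = 0.3080 + -0.6250i → escape time 8
(row=2, col=4): c = 0.6540 + -0.6250i → escape time 3
(row=2, col=5): c = 1.0000 + -0.6250i → escape time 2
(row=3, col=0): c = -0.7300 + -1.0625i → escape time 3
(row=3, col=1): c = -0.3840 + -1.0625i → escape time 4
(row=3, col=2): c = -0.0380 + -1.0625i → escape time 6
(row=3, col=3): c = 0.3080 + -1.0625i → escape time 3
(row=3, col=4): c = 0.6540 + -1.0625i → escape time 2
(row=3, col=5): c = 1.0000 + -1.0625i → escape time 2
(row=4, col=0): c = -0.7300 + -1.5000i → escape time 2
(row=4, col=1): c = -0.3840 + -1.5000i → escape time 2
(row=4, col=2): c = -0.0380 + -1.5000i → escape time 2
(row=4, col=3): c = 0.3080 + -1.5000i → escape time 2
(row=4, col=4): c = 0.6540 + -1.5000i → escape time 2
(row=4, col=5): c = 1.0000 + -1.5000i → escape time 2

Answer: 888842
888842
688832
346322
222222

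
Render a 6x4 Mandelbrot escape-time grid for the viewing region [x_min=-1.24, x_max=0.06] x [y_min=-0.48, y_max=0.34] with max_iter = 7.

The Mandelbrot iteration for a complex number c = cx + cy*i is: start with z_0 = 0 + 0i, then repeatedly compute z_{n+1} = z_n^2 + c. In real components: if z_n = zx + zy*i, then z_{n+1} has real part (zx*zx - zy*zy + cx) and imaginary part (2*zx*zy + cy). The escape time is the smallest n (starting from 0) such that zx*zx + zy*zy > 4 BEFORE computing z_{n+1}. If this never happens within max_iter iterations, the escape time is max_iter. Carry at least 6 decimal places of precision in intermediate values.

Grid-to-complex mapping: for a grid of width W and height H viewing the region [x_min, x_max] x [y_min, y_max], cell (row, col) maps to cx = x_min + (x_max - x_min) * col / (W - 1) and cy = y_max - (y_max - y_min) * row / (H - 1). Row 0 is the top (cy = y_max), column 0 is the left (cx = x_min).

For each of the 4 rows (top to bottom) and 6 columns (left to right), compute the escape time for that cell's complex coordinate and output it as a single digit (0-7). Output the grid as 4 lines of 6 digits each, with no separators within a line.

Answer: 777777
777777
777777
557777

Derivation:
(row=0, col=0): c = -1.2400 + 0.3400i → escape time 7
(row=0, col=1): c = -0.9800 + 0.3400i → escape time 7
(row=0, col=2): c = -0.7200 + 0.3400i → escape time 7
(row=0, col=3): c = -0.4600 + 0.3400i → escape time 7
(row=0, col=4): c = -0.2000 + 0.3400i → escape time 7
(row=0, col=5): c = 0.0600 + 0.3400i → escape time 7
(row=1, col=0): c = -1.2400 + 0.0667i → escape time 7
(row=1, col=1): c = -0.9800 + 0.0667i → escape time 7
(row=1, col=2): c = -0.7200 + 0.0667i → escape time 7
(row=1, col=3): c = -0.4600 + 0.0667i → escape time 7
(row=1, col=4): c = -0.2000 + 0.0667i → escape time 7
(row=1, col=5): c = 0.0600 + 0.0667i → escape time 7
(row=2, col=0): c = -1.2400 + -0.2067i → escape time 7
(row=2, col=1): c = -0.9800 + -0.2067i → escape time 7
(row=2, col=2): c = -0.7200 + -0.2067i → escape time 7
(row=2, col=3): c = -0.4600 + -0.2067i → escape time 7
(row=2, col=4): c = -0.2000 + -0.2067i → escape time 7
(row=2, col=5): c = 0.0600 + -0.2067i → escape time 7
(row=3, col=0): c = -1.2400 + -0.4800i → escape time 5
(row=3, col=1): c = -0.9800 + -0.4800i → escape time 5
(row=3, col=2): c = -0.7200 + -0.4800i → escape time 7
(row=3, col=3): c = -0.4600 + -0.4800i → escape time 7
(row=3, col=4): c = -0.2000 + -0.4800i → escape time 7
(row=3, col=5): c = 0.0600 + -0.4800i → escape time 7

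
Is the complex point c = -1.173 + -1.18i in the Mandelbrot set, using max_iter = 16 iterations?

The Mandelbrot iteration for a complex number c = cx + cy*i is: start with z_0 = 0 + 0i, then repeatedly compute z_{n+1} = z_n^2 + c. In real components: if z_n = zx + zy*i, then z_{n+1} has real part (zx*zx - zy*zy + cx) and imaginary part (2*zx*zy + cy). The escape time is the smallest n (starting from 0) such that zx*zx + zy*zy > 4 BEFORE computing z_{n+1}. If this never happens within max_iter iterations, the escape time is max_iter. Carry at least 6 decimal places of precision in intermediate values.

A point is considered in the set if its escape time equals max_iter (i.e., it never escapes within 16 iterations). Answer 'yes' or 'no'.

z_0 = 0 + 0i, c = -1.1730 + -1.1800i
Iter 1: z = -1.1730 + -1.1800i, |z|^2 = 2.7683
Iter 2: z = -1.1895 + 1.5883i, |z|^2 = 3.9375
Iter 3: z = -2.2808 + -4.9584i, |z|^2 = 29.7880
Escaped at iteration 3

Answer: no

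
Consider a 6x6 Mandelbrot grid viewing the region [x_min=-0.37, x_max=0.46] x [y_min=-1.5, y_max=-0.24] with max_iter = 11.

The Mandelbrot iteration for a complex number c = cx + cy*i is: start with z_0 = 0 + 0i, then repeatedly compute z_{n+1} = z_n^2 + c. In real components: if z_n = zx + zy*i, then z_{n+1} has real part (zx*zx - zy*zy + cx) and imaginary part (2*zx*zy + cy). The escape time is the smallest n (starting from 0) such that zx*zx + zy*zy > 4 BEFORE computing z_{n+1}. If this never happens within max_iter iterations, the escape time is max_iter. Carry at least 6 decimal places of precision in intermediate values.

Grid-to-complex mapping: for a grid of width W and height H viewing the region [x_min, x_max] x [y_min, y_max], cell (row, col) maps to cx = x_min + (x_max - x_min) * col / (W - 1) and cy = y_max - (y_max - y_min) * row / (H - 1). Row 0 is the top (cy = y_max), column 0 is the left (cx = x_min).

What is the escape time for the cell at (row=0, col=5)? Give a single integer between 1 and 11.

Answer: 7

Derivation:
z_0 = 0 + 0i, c = 0.4600 + -0.2400i
Iter 1: z = 0.4600 + -0.2400i, |z|^2 = 0.2692
Iter 2: z = 0.6140 + -0.4608i, |z|^2 = 0.5893
Iter 3: z = 0.6247 + -0.8059i, |z|^2 = 1.0396
Iter 4: z = 0.2008 + -1.2468i, |z|^2 = 1.5948
Iter 5: z = -1.0541 + -0.7407i, |z|^2 = 1.6598
Iter 6: z = 1.0226 + 1.3215i, |z|^2 = 2.7922
Iter 7: z = -0.2407 + 2.4629i, |z|^2 = 6.1238
Escaped at iteration 7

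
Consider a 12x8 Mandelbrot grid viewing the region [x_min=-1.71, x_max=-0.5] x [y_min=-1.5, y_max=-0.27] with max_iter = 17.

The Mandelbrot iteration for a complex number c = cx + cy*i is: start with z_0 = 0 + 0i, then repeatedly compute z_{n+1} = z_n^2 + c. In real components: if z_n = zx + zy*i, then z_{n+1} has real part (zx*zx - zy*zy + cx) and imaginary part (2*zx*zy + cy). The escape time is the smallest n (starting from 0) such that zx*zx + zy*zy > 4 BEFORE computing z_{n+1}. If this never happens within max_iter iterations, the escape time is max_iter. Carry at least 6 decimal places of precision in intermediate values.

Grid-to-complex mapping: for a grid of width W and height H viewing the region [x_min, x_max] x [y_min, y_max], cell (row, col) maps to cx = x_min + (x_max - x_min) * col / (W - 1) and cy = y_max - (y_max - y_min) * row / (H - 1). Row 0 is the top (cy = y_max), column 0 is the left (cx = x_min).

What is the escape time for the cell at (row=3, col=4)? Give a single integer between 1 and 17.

Answer: 3

Derivation:
z_0 = 0 + 0i, c = -1.2700 + -0.7971i
Iter 1: z = -1.2700 + -0.7971i, |z|^2 = 2.2483
Iter 2: z = -0.2925 + 1.2276i, |z|^2 = 1.5926
Iter 3: z = -2.6914 + -1.5154i, |z|^2 = 9.5401
Escaped at iteration 3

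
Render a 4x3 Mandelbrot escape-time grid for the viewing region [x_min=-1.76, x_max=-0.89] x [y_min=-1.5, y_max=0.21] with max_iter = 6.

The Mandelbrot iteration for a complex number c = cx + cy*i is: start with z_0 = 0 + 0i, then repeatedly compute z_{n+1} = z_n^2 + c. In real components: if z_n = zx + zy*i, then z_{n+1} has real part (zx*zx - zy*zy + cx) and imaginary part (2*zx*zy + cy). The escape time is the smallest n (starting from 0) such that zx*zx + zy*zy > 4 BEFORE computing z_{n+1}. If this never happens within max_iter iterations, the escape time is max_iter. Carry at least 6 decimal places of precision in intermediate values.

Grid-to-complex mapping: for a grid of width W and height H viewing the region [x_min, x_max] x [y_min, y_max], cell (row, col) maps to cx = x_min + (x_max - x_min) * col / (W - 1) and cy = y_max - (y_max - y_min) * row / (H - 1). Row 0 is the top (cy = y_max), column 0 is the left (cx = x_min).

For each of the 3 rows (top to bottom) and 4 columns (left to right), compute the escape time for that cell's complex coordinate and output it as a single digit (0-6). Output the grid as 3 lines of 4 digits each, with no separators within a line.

Answer: 4566
3334
1122

Derivation:
(row=0, col=0): c = -1.7600 + 0.2100i → escape time 4
(row=0, col=1): c = -1.4700 + 0.2100i → escape time 5
(row=0, col=2): c = -1.1800 + 0.2100i → escape time 6
(row=0, col=3): c = -0.8900 + 0.2100i → escape time 6
(row=1, col=0): c = -1.7600 + -0.6450i → escape time 3
(row=1, col=1): c = -1.4700 + -0.6450i → escape time 3
(row=1, col=2): c = -1.1800 + -0.6450i → escape time 3
(row=1, col=3): c = -0.8900 + -0.6450i → escape time 4
(row=2, col=0): c = -1.7600 + -1.5000i → escape time 1
(row=2, col=1): c = -1.4700 + -1.5000i → escape time 1
(row=2, col=2): c = -1.1800 + -1.5000i → escape time 2
(row=2, col=3): c = -0.8900 + -1.5000i → escape time 2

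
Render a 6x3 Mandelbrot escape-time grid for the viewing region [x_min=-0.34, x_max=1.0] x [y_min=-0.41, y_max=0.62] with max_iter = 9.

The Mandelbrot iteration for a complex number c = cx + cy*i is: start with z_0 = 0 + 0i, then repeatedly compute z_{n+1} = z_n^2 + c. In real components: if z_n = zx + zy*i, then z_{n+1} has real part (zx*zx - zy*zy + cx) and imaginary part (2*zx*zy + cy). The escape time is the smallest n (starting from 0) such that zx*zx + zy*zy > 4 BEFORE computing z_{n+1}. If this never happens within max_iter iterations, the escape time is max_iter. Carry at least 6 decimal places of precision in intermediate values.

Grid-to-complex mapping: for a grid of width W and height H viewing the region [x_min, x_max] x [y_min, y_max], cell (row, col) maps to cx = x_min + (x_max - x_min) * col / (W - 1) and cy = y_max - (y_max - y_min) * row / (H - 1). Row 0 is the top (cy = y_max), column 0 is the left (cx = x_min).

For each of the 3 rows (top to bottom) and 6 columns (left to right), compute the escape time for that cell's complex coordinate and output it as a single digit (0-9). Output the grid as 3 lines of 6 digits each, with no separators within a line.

Answer: 999532
999532
999732

Derivation:
(row=0, col=0): c = -0.3400 + 0.6200i → escape time 9
(row=0, col=1): c = -0.0720 + 0.6200i → escape time 9
(row=0, col=2): c = 0.1960 + 0.6200i → escape time 9
(row=0, col=3): c = 0.4640 + 0.6200i → escape time 5
(row=0, col=4): c = 0.7320 + 0.6200i → escape time 3
(row=0, col=5): c = 1.0000 + 0.6200i → escape time 2
(row=1, col=0): c = -0.3400 + 0.1050i → escape time 9
(row=1, col=1): c = -0.0720 + 0.1050i → escape time 9
(row=1, col=2): c = 0.1960 + 0.1050i → escape time 9
(row=1, col=3): c = 0.4640 + 0.1050i → escape time 5
(row=1, col=4): c = 0.7320 + 0.1050i → escape time 3
(row=1, col=5): c = 1.0000 + 0.1050i → escape time 2
(row=2, col=0): c = -0.3400 + -0.4100i → escape time 9
(row=2, col=1): c = -0.0720 + -0.4100i → escape time 9
(row=2, col=2): c = 0.1960 + -0.4100i → escape time 9
(row=2, col=3): c = 0.4640 + -0.4100i → escape time 7
(row=2, col=4): c = 0.7320 + -0.4100i → escape time 3
(row=2, col=5): c = 1.0000 + -0.4100i → escape time 2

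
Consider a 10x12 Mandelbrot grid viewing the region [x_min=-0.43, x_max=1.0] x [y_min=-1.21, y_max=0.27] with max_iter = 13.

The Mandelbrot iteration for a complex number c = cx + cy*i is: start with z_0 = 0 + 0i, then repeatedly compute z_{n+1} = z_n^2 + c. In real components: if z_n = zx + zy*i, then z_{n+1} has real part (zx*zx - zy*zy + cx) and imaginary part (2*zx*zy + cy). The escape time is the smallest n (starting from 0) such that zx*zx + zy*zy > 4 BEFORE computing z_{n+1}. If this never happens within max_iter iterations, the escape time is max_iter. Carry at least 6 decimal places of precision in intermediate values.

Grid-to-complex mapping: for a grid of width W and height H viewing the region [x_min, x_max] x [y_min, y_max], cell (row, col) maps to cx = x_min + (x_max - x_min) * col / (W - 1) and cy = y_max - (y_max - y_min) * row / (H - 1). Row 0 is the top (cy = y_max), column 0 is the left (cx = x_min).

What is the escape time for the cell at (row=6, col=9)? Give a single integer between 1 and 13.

z_0 = 0 + 0i, c = 1.0000 + -0.5373i
Iter 1: z = 1.0000 + -0.5373i, |z|^2 = 1.2887
Iter 2: z = 1.7113 + -1.6118i, |z|^2 = 5.5266
Escaped at iteration 2

Answer: 2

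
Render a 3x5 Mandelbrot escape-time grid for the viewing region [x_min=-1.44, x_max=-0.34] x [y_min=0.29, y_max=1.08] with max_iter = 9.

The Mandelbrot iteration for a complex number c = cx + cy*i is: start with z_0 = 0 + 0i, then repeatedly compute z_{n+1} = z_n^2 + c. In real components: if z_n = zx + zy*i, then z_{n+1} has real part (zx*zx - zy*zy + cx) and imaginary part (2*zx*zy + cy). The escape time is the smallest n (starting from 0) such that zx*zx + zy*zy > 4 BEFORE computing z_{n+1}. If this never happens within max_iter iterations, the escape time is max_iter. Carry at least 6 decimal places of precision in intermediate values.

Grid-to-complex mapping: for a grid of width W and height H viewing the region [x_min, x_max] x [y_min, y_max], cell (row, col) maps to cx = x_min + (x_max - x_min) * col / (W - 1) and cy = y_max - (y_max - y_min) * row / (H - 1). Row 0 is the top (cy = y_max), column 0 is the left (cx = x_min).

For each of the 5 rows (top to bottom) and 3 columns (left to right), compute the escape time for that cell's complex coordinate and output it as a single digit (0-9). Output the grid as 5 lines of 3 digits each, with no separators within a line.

Answer: 234
335
349
359
599

Derivation:
(row=0, col=0): c = -1.4400 + 1.0800i → escape time 2
(row=0, col=1): c = -0.8900 + 1.0800i → escape time 3
(row=0, col=2): c = -0.3400 + 1.0800i → escape time 4
(row=1, col=0): c = -1.4400 + 0.8825i → escape time 3
(row=1, col=1): c = -0.8900 + 0.8825i → escape time 3
(row=1, col=2): c = -0.3400 + 0.8825i → escape time 5
(row=2, col=0): c = -1.4400 + 0.6850i → escape time 3
(row=2, col=1): c = -0.8900 + 0.6850i → escape time 4
(row=2, col=2): c = -0.3400 + 0.6850i → escape time 9
(row=3, col=0): c = -1.4400 + 0.4875i → escape time 3
(row=3, col=1): c = -0.8900 + 0.4875i → escape time 5
(row=3, col=2): c = -0.3400 + 0.4875i → escape time 9
(row=4, col=0): c = -1.4400 + 0.2900i → escape time 5
(row=4, col=1): c = -0.8900 + 0.2900i → escape time 9
(row=4, col=2): c = -0.3400 + 0.2900i → escape time 9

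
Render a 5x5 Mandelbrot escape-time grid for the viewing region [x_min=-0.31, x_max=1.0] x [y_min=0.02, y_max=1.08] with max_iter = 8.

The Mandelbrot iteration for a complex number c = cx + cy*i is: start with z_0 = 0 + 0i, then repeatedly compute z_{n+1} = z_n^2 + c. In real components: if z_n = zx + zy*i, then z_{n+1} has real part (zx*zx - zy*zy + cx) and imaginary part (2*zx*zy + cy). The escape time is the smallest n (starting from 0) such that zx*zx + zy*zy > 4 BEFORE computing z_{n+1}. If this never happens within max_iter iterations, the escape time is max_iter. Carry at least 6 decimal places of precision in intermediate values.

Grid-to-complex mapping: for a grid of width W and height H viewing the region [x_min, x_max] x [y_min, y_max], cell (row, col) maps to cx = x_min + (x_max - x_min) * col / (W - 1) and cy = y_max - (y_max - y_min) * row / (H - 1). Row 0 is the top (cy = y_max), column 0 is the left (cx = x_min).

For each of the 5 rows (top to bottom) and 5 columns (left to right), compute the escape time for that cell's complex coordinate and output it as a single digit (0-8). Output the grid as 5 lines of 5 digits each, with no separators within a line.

Answer: 54322
88432
88832
88832
88842

Derivation:
(row=0, col=0): c = -0.3100 + 1.0800i → escape time 5
(row=0, col=1): c = 0.0175 + 1.0800i → escape time 4
(row=0, col=2): c = 0.3450 + 1.0800i → escape time 3
(row=0, col=3): c = 0.6725 + 1.0800i → escape time 2
(row=0, col=4): c = 1.0000 + 1.0800i → escape time 2
(row=1, col=0): c = -0.3100 + 0.8150i → escape time 8
(row=1, col=1): c = 0.0175 + 0.8150i → escape time 8
(row=1, col=2): c = 0.3450 + 0.8150i → escape time 4
(row=1, col=3): c = 0.6725 + 0.8150i → escape time 3
(row=1, col=4): c = 1.0000 + 0.8150i → escape time 2
(row=2, col=0): c = -0.3100 + 0.5500i → escape time 8
(row=2, col=1): c = 0.0175 + 0.5500i → escape time 8
(row=2, col=2): c = 0.3450 + 0.5500i → escape time 8
(row=2, col=3): c = 0.6725 + 0.5500i → escape time 3
(row=2, col=4): c = 1.0000 + 0.5500i → escape time 2
(row=3, col=0): c = -0.3100 + 0.2850i → escape time 8
(row=3, col=1): c = 0.0175 + 0.2850i → escape time 8
(row=3, col=2): c = 0.3450 + 0.2850i → escape time 8
(row=3, col=3): c = 0.6725 + 0.2850i → escape time 3
(row=3, col=4): c = 1.0000 + 0.2850i → escape time 2
(row=4, col=0): c = -0.3100 + 0.0200i → escape time 8
(row=4, col=1): c = 0.0175 + 0.0200i → escape time 8
(row=4, col=2): c = 0.3450 + 0.0200i → escape time 8
(row=4, col=3): c = 0.6725 + 0.0200i → escape time 4
(row=4, col=4): c = 1.0000 + 0.0200i → escape time 2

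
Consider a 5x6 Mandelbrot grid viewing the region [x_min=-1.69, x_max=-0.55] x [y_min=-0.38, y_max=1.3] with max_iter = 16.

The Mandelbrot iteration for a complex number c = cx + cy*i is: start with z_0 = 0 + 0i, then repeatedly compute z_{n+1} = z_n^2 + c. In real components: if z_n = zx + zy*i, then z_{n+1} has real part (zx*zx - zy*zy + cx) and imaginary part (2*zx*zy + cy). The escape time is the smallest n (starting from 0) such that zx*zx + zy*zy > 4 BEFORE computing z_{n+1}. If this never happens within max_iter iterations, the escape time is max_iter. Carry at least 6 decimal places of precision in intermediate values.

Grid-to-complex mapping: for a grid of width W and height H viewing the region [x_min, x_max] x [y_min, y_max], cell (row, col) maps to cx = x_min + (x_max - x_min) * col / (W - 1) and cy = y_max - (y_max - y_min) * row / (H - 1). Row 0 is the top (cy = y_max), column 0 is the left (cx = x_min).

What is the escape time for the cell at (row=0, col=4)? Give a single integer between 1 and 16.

z_0 = 0 + 0i, c = -0.5500 + 1.3000i
Iter 1: z = -0.5500 + 1.3000i, |z|^2 = 1.9925
Iter 2: z = -1.9375 + -0.1300i, |z|^2 = 3.7708
Iter 3: z = 3.1870 + 1.8038i, |z|^2 = 13.4105
Escaped at iteration 3

Answer: 3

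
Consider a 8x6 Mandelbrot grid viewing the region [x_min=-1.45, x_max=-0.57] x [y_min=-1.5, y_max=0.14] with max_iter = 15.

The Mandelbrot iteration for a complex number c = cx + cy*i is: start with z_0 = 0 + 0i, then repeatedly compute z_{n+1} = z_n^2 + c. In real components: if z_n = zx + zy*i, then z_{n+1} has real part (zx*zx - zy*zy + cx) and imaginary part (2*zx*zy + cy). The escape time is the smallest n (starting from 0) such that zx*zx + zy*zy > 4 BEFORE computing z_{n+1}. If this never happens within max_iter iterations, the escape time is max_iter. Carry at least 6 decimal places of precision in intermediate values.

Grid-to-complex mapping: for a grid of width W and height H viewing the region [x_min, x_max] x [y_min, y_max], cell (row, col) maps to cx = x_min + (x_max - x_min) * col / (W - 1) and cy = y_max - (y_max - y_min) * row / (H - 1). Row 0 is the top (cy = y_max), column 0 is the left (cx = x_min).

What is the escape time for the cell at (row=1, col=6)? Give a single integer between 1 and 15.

Answer: 15

Derivation:
z_0 = 0 + 0i, c = -0.6957 + -0.1880i
Iter 1: z = -0.6957 + -0.1880i, |z|^2 = 0.5194
Iter 2: z = -0.2470 + 0.0736i, |z|^2 = 0.0664
Iter 3: z = -0.6401 + -0.2244i, |z|^2 = 0.4601
Iter 4: z = -0.3363 + 0.0992i, |z|^2 = 0.1230
Iter 5: z = -0.5924 + -0.2547i, |z|^2 = 0.4159
Iter 6: z = -0.4096 + 0.1138i, |z|^2 = 0.1807
Iter 7: z = -0.5409 + -0.2813i, |z|^2 = 0.3717
Iter 8: z = -0.4823 + 0.1163i, |z|^2 = 0.2461
Iter 9: z = -0.4767 + -0.3001i, |z|^2 = 0.3173
Iter 10: z = -0.5586 + 0.0981i, |z|^2 = 0.3217
Iter 11: z = -0.3933 + -0.2976i, |z|^2 = 0.2433
Iter 12: z = -0.6296 + 0.0461i, |z|^2 = 0.3985
Iter 13: z = -0.3014 + -0.2461i, |z|^2 = 0.1514
Iter 14: z = -0.6654 + -0.0396i, |z|^2 = 0.4443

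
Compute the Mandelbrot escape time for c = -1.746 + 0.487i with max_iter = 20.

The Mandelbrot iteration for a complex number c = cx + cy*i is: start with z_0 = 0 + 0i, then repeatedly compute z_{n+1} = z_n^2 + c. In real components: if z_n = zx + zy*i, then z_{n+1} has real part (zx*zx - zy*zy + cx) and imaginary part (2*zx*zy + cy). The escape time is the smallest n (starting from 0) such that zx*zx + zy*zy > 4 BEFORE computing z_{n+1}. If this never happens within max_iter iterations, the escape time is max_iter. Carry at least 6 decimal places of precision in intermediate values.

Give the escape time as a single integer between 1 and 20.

Answer: 3

Derivation:
z_0 = 0 + 0i, c = -1.7460 + 0.4870i
Iter 1: z = -1.7460 + 0.4870i, |z|^2 = 3.2857
Iter 2: z = 1.0653 + -1.2136i, |z|^2 = 2.6078
Iter 3: z = -2.0839 + -2.0988i, |z|^2 = 8.7476
Escaped at iteration 3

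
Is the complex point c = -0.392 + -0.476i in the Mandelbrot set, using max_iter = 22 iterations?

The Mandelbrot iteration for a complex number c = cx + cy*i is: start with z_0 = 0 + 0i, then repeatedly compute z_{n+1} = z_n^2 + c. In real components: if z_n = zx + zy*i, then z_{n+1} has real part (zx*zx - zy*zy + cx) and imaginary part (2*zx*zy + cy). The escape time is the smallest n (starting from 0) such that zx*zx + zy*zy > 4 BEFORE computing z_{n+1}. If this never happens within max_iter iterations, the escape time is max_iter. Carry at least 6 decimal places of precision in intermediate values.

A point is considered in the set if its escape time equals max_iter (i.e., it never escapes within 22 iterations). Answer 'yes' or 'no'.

z_0 = 0 + 0i, c = -0.3920 + -0.4760i
Iter 1: z = -0.3920 + -0.4760i, |z|^2 = 0.3802
Iter 2: z = -0.4649 + -0.1028i, |z|^2 = 0.2267
Iter 3: z = -0.1864 + -0.3804i, |z|^2 = 0.1795
Iter 4: z = -0.5019 + -0.3342i, |z|^2 = 0.3636
Iter 5: z = -0.2517 + -0.1405i, |z|^2 = 0.0831
Iter 6: z = -0.3484 + -0.4053i, |z|^2 = 0.2856
Iter 7: z = -0.4349 + -0.1936i, |z|^2 = 0.2266
Iter 8: z = -0.2404 + -0.3076i, |z|^2 = 0.1524
Iter 9: z = -0.4288 + -0.3281i, |z|^2 = 0.2915
Iter 10: z = -0.3158 + -0.1946i, |z|^2 = 0.1376
Iter 11: z = -0.3302 + -0.3531i, |z|^2 = 0.2337
Iter 12: z = -0.4077 + -0.2428i, |z|^2 = 0.2252
Iter 13: z = -0.2848 + -0.2780i, |z|^2 = 0.1584
Iter 14: z = -0.3882 + -0.3177i, |z|^2 = 0.2516
Iter 15: z = -0.3422 + -0.2294i, |z|^2 = 0.1697
Iter 16: z = -0.3275 + -0.3190i, |z|^2 = 0.2090
Iter 17: z = -0.3865 + -0.2670i, |z|^2 = 0.2207
Iter 18: z = -0.3139 + -0.2696i, |z|^2 = 0.1712
Iter 19: z = -0.3661 + -0.3068i, |z|^2 = 0.2281
Iter 20: z = -0.3521 + -0.2514i, |z|^2 = 0.1871
Iter 21: z = -0.3312 + -0.2990i, |z|^2 = 0.1991
Did not escape in 22 iterations → in set

Answer: yes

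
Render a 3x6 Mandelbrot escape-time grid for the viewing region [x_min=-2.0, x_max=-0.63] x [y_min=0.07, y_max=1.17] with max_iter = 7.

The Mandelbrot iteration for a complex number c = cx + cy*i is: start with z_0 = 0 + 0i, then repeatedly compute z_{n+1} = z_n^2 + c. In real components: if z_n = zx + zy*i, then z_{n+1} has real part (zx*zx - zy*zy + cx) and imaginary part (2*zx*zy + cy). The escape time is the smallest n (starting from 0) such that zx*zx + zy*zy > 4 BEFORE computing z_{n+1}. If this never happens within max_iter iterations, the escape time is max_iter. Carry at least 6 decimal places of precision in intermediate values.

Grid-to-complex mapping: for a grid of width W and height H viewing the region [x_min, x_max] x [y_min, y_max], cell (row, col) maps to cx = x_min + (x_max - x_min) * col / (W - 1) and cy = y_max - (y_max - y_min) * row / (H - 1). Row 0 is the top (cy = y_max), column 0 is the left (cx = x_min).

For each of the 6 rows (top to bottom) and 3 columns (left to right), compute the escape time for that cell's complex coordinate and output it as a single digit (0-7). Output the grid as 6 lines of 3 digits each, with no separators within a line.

(row=0, col=0): c = -2.0000 + 1.1700i → escape time 1
(row=0, col=1): c = -1.3150 + 1.1700i → escape time 2
(row=0, col=2): c = -0.6300 + 1.1700i → escape time 3
(row=1, col=0): c = -2.0000 + 0.9500i → escape time 1
(row=1, col=1): c = -1.3150 + 0.9500i → escape time 3
(row=1, col=2): c = -0.6300 + 0.9500i → escape time 4
(row=2, col=0): c = -2.0000 + 0.7300i → escape time 1
(row=2, col=1): c = -1.3150 + 0.7300i → escape time 3
(row=2, col=2): c = -0.6300 + 0.7300i → escape time 5
(row=3, col=0): c = -2.0000 + 0.5100i → escape time 1
(row=3, col=1): c = -1.3150 + 0.5100i → escape time 4
(row=3, col=2): c = -0.6300 + 0.5100i → escape time 7
(row=4, col=0): c = -2.0000 + 0.2900i → escape time 1
(row=4, col=1): c = -1.3150 + 0.2900i → escape time 7
(row=4, col=2): c = -0.6300 + 0.2900i → escape time 7
(row=5, col=0): c = -2.0000 + 0.0700i → escape time 1
(row=5, col=1): c = -1.3150 + 0.0700i → escape time 7
(row=5, col=2): c = -0.6300 + 0.0700i → escape time 7

Answer: 123
134
135
147
177
177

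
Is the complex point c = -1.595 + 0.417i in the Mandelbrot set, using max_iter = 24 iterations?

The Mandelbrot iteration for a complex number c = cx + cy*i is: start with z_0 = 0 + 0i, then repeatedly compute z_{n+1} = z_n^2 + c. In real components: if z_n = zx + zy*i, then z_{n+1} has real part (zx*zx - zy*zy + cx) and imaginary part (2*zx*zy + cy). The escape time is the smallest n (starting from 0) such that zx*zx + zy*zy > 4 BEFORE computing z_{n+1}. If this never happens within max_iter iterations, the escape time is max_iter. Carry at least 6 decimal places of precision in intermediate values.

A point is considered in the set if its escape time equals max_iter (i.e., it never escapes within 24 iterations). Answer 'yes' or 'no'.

z_0 = 0 + 0i, c = -1.5950 + 0.4170i
Iter 1: z = -1.5950 + 0.4170i, |z|^2 = 2.7179
Iter 2: z = 0.7751 + -0.9132i, |z|^2 = 1.4348
Iter 3: z = -1.8282 + -0.9988i, |z|^2 = 4.3397
Escaped at iteration 3

Answer: no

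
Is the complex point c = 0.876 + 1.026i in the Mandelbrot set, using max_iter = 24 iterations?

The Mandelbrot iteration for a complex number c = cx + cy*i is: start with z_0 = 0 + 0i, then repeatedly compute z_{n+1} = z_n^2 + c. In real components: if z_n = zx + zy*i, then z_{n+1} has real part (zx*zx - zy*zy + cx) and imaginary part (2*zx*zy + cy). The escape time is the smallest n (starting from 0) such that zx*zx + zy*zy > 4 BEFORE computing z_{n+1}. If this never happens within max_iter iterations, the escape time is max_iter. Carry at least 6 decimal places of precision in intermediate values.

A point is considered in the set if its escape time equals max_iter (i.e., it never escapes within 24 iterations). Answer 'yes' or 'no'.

z_0 = 0 + 0i, c = 0.8760 + 1.0260i
Iter 1: z = 0.8760 + 1.0260i, |z|^2 = 1.8201
Iter 2: z = 0.5907 + 2.8236i, |z|^2 = 8.3214
Escaped at iteration 2

Answer: no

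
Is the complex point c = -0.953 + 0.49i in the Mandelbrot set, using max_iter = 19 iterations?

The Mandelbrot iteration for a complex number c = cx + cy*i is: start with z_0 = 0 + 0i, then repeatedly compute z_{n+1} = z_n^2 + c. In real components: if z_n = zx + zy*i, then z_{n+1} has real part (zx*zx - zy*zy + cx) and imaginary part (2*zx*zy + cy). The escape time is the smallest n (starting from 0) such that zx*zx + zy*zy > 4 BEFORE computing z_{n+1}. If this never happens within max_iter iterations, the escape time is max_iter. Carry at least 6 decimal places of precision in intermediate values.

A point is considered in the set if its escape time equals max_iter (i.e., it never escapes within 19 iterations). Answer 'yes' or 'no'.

Answer: no

Derivation:
z_0 = 0 + 0i, c = -0.9530 + 0.4900i
Iter 1: z = -0.9530 + 0.4900i, |z|^2 = 1.1483
Iter 2: z = -0.2849 + -0.4439i, |z|^2 = 0.2782
Iter 3: z = -1.0689 + 0.7429i, |z|^2 = 1.6946
Iter 4: z = -0.3624 + -1.0983i, |z|^2 = 1.3376
Iter 5: z = -2.0280 + 1.2860i, |z|^2 = 5.7664
Escaped at iteration 5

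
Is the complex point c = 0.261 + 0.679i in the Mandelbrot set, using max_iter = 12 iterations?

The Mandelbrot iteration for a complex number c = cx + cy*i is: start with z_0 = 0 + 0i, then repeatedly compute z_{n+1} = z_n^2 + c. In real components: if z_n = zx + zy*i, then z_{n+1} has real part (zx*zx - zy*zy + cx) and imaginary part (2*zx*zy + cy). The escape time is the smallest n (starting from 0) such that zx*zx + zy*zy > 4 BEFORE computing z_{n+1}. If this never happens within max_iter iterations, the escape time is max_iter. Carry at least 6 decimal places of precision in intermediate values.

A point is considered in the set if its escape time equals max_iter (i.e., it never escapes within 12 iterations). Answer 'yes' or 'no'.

z_0 = 0 + 0i, c = 0.2610 + 0.6790i
Iter 1: z = 0.2610 + 0.6790i, |z|^2 = 0.5292
Iter 2: z = -0.1319 + 1.0334i, |z|^2 = 1.0854
Iter 3: z = -0.7896 + 0.4063i, |z|^2 = 0.7886
Iter 4: z = 0.7193 + 0.0373i, |z|^2 = 0.5188
Iter 5: z = 0.7771 + 0.7327i, |z|^2 = 1.1407
Iter 6: z = 0.3280 + 1.8177i, |z|^2 = 3.4116
Iter 7: z = -2.9354 + 1.8714i, |z|^2 = 12.1188
Escaped at iteration 7

Answer: no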